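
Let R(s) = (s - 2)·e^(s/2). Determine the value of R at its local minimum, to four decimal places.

-2.0000

By the product rule, R'(s) = ((1/2)s)·e^(s/2). Since e^(s/2) > 0, the only critical point is s = 0.
R''(0) has the same sign as 1/2 > 0, so this is a local minimum.
R(0) = (-2)·e^(0) ≈ -2.0000.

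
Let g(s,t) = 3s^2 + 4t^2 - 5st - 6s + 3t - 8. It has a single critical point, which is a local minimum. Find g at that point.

-265/23

∂g/∂s = 6s - 5t - 6 = 0 and ∂g/∂t = -5s + 8t + 3 = 0, so (s, t) = (33/23, 12/23).
The Hessian has g_{ss} = 6, g_{tt} = 8, g_{st} = -5, giving D = 23 > 0 with g_{ss} > 0, so the point is a local minimum.
g(33/23, 12/23) = -265/23.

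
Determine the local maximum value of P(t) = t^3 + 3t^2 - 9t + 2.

Critical points: P'(t) = 3t^2 + 6t - 9 vanishes at t = -3, 1.
Since P''(t) = 6t + 6, we get P''(-3) = -12 < 0 ⇒ local maximum; P''(1) = 12 > 0 ⇒ local minimum.
Thus P has its local maximum at t = -3, with value 29.

29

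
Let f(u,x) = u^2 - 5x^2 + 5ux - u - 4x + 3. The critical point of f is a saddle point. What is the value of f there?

14/5

∂f/∂u = 2u + 5x - 1 = 0 and ∂f/∂x = 5u - 10x - 4 = 0, so (u, x) = (2/3, -1/15).
The Hessian has f_{uu} = 2, f_{xx} = -10, f_{ux} = 5, giving D = -45 < 0, so the point is a saddle point.
f(2/3, -1/15) = 14/5.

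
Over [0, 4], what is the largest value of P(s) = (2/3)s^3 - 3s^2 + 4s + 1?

Differentiating, P'(s) = 2s^2 - 6s + 4; which vanishes at s = 1 and s = 2.
Evaluating at the critical points and endpoints: P(0) = 1; P(1) = 8/3; P(2) = 7/3; P(4) = 35/3.
The maximum over the interval is 35/3, attained at s = 4.

35/3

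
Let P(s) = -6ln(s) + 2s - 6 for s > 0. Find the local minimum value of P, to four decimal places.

P'(s) = -6/s + 2 = 0 gives s = 3.
P''(s) = 6/s², which is positive for s > 0, so this is a local minimum.
P(3) = -6·ln(3) + 6 - 6 ≈ -6.5917.

-6.5917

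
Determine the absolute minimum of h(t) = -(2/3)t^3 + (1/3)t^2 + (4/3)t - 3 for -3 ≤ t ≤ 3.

-14

Differentiating, h'(t) = -2t^2 + (2/3)t + 4/3; which vanishes at t = -2/3 and t = 1.
Compare values at every candidate in [-3, 3]: h(-3) = 14,  h(-2/3) = -287/81,  h(1) = -2,  h(3) = -14.
So the minimum is h(3) = -14.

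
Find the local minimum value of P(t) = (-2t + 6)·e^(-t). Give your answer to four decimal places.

By the product rule, P'(t) = (2t - 8)·e^(-t). Since e^(-t) > 0, the only critical point is t = 4.
P''(4) has the same sign as 2 > 0, so this is a local minimum.
P(4) = (-2)·e^(-4) ≈ -0.0366.

-0.0366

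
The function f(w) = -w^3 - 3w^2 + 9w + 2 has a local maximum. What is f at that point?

7

Critical points: f'(w) = -3w^2 - 6w + 9 vanishes at w = -3, 1.
Second-derivative test with f''(w) = -6w - 6: f''(-3) = 12 > 0 ⇒ local minimum; f''(1) = -12 < 0 ⇒ local maximum.
Thus f has its local maximum at w = 1, with value 7.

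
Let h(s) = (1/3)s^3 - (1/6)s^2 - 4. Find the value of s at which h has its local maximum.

0

h'(s) = s^2 - (1/3)s. Setting h'(s) = 0 gives s ∈ {0, 1/3}.
Second-derivative test with h''(s) = 2s - 1/3: h''(0) = -1/3 < 0 ⇒ local maximum; h''(1/3) = 1/3 > 0 ⇒ local minimum.
Thus h has its local maximum at s = 0, with value -4.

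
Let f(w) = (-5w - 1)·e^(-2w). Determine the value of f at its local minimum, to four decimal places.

-1.3720

Differentiating with the product rule gives f'(w) = (10w - 3)·e^(-2w). Since e^(-2w) > 0, the only critical point is w = 3/10.
f''(3/10) has the same sign as 10 > 0, so this is a local minimum.
f(3/10) = (-5/2)·e^(-3/5) ≈ -1.3720.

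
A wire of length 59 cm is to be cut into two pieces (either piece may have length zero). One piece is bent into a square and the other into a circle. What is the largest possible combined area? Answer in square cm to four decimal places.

Let x be the length used for the square. Square side x/4; circle radius (59−x)/(2π).
A(x) = (x/4)² + π·((59−x)/(2π))² = x²/16 + (59−x)²/(4π) for 0 ≤ x ≤ 59. A'(x) = x/8 − (59−x)/(2π) = 0 gives x = 4·59/(π+4) ≈ 33.0459.
A'' > 0, so the interior critical point is a minimum; the maximum is at an endpoint. A(0) = 277.0092 and A(59) = 217.5625, so the largest area is 277.0092.

277.0092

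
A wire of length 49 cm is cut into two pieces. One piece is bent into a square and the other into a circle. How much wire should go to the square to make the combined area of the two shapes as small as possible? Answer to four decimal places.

Let x be the length used for the square. Square side x/4; circle radius (49−x)/(2π).
A(x) = (x/4)² + π·((49−x)/(2π))² = x²/16 + (49−x)²/(4π) for 0 ≤ x ≤ 49. A'(x) = x/8 − (49−x)/(2π) = 0 gives x = 4·49/(π+4) ≈ 27.4449.
A'' = 1/8 + 1/(2π) > 0, so this gives the minimum combined area; x ≈ 27.4449 cm to the square.

27.4449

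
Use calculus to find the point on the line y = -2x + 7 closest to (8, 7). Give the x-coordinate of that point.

Minimize D(x)^2 = (x - 8)^2 + (-2x)^2.
d/dx[D^2] = 2(x - 8) + 2·(-2)·(-2x) = 0 ⇒ x = 8/5.
Then y = 19/5 and the distance is √(256/5) ≈ 7.1554.

8/5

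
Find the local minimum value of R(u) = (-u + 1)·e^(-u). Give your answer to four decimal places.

By the product rule, R'(u) = (u - 2)·e^(-u). Since e^(-u) > 0, the only critical point is u = 2.
R''(2) has the same sign as 1 > 0, so this is a local minimum.
R(2) = (-1)·e^(-2) ≈ -0.1353.

-0.1353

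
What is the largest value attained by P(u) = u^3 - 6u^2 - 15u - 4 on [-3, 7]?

P'(u) = 3u^2 - 12u - 15, which vanishes at u = -1 and u = 5.
Evaluating at the critical points and endpoints: P(-3) = -40,  P(-1) = 4,  P(5) = -104,  P(7) = -60.
So the maximum is P(-1) = 4.

4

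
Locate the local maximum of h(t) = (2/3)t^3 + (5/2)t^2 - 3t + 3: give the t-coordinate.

h'(t) = 2t^2 + 5t - 3. Setting h'(t) = 0 gives t ∈ {-3, 1/2}.
Second-derivative test with h''(t) = 4t + 5: h''(-3) = -7 < 0 ⇒ local maximum; h''(1/2) = 7 > 0 ⇒ local minimum.
Thus h has its local maximum at t = -3, with value 33/2.

-3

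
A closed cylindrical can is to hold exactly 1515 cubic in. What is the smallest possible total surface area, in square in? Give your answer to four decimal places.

With radius r and height h, πr²h = 1515 so h = 1515/(πr²), and S(r) = 2πr² + 2πrh = 2πr² + 2·1515/r.
S'(r) = 4πr − 2·1515/r² = 0 ⇒ r³ = 1515/(2π), so r ≈ 6.2241 and h = 2r ≈ 12.4482.
S''(r) = 4π + 4·1515/r³ > 0, so this is the minimum; S ≈ 730.2243.

730.2243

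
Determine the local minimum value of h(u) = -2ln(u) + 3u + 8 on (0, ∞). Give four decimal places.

10.8109

h'(u) = -2/u + 3 = 0 gives u = 2/3.
h''(u) = 2/u², which is positive for u > 0, so this is a local minimum.
h(2/3) = -2·ln(2/3) + 2 + 8 ≈ 10.8109.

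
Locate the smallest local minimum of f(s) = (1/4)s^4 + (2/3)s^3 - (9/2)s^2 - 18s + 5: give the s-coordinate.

3

f'(s) = s^3 + 2s^2 - 9s - 18. Setting f'(s) = 0 gives s ∈ {-3, -2, 3}.
Second-derivative test with f''(s) = 3s^2 + 4s - 9: f''(-3) = 6 > 0 ⇒ local minimum; f''(-2) = -5 < 0 ⇒ local maximum; f''(3) = 30 > 0 ⇒ local minimum.
The smallest local minimum is f(3) = -205/4.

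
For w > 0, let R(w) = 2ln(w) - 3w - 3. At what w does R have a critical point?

R'(w) = 2/w − 3 = 0 gives w = 2/3.
R''(w) = -2/w², which is negative for w > 0, so this is a local maximum.
R(2/3) = 2·ln(2/3) - 2 - 3 ≈ -5.8109.

2/3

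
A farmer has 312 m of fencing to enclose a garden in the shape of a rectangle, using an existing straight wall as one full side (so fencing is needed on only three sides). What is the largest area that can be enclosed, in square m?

Let the sides perpendicular to the wall have length x and the parallel side y, so 2x + y = 312 and the area is A = xy = x(312 − 2x).
A'(x) = 312 − 4x = 0 gives x = 78, and A''(x) = −4 < 0 confirms a maximum.
Then y = 312 − 2·78 = 156 and A = 12168.

12168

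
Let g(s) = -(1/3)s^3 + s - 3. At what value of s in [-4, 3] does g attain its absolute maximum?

The derivative is -s^2 + 1, which vanishes at s = -1 and s = 1.
Evaluating at the critical points and endpoints: g(-4) = 43/3; g(-1) = -11/3; g(1) = -7/3; g(3) = -9.
The maximum over the interval is 43/3, attained at s = -4.

-4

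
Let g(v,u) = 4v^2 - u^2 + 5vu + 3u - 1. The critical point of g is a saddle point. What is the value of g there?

∂g/∂v = 8v + 5u = 0 and ∂g/∂u = 5v - 2u + 3 = 0, so (v, u) = (-15/41, 24/41).
The Hessian has g_{vv} = 8, g_{uu} = -2, g_{vu} = 5, giving D = -41 < 0, so the point is a saddle point.
g(-15/41, 24/41) = -5/41.

-5/41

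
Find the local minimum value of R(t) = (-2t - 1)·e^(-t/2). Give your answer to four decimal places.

-1.8895

By the product rule, R'(t) = (t - 3/2)·e^(-t/2). Since e^(-t/2) > 0, the only critical point is t = 3/2.
R''(3/2) has the same sign as 1 > 0, so this is a local minimum.
R(3/2) = (-4)·e^(-3/4) ≈ -1.8895.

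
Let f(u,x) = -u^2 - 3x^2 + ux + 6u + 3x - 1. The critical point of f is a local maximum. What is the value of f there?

∂f/∂u = -2u + x + 6 = 0 and ∂f/∂x = u - 6x + 3 = 0, so (u, x) = (39/11, 12/11).
The Hessian has f_{uu} = -2, f_{xx} = -6, f_{ux} = 1, giving D = 11 > 0 with f_{uu} < 0, so the point is a local maximum.
f(39/11, 12/11) = 124/11.

124/11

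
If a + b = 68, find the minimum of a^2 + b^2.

2312

With a + b = 68, a^2 + b^2 = a^2 + (68 − a)^2.
The derivative 2a − 2(68 − a) = 4a − 136 vanishes at a = 34; second derivative 4 > 0, a minimum.
The minimum is 2·(34)^2 = 2312.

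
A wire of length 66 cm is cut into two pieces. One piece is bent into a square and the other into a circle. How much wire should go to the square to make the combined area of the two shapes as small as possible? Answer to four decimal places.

Let x be the length used for the square. Square side x/4; circle radius (66−x)/(2π).
A(x) = (x/4)² + π·((66−x)/(2π))² = x²/16 + (66−x)²/(4π) for 0 ≤ x ≤ 66. A'(x) = x/8 − (66−x)/(2π) = 0 gives x = 4·66/(π+4) ≈ 36.9665.
A'' = 1/8 + 1/(2π) > 0, so this gives the minimum combined area; x ≈ 36.9665 cm to the square.

36.9665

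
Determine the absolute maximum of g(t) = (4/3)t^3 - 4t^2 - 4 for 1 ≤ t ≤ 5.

188/3

The derivative is 4t^2 - 8t, whose only zero in [1, 5] is t = 2.
Candidates: g(1) = -20/3; g(2) = -28/3; g(5) = 188/3.
Hence the absolute maximum is 188/3 at t = 5.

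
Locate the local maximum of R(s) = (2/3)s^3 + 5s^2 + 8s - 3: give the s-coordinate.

-4

R'(s) = 2s^2 + 10s + 8 = 0 at s = -4, -1.
Second-derivative test with R''(s) = 4s + 10: R''(-4) = -6 < 0 ⇒ local maximum; R''(-1) = 6 > 0 ⇒ local minimum.
The local maximum is R(-4) = 7/3.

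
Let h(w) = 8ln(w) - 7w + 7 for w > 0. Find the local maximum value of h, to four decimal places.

0.0683

h'(w) = 8/w − 7 = 0 gives w = 8/7.
h''(w) = -8/w², which is negative for w > 0, so this is a local maximum.
h(8/7) = 8·ln(8/7) - 8 + 7 ≈ 0.0683.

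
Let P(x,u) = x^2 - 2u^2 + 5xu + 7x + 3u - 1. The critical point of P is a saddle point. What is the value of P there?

∂P/∂x = 2x + 5u + 7 = 0 and ∂P/∂u = 5x - 4u + 3 = 0, so (x, u) = (-43/33, -29/33).
The Hessian has P_{xx} = 2, P_{uu} = -4, P_{xu} = 5, giving D = -33 < 0, so the point is a saddle point.
P(-43/33, -29/33) = -227/33.

-227/33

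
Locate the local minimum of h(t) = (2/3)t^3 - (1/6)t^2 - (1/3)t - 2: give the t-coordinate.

1/2

Critical points: h'(t) = 2t^2 - (1/3)t - 1/3 vanishes at t = -1/3, 1/2.
Second-derivative test with h''(t) = 4t - 1/3: h''(-1/3) = -5/3 < 0 ⇒ local maximum; h''(1/2) = 5/3 > 0 ⇒ local minimum.
The local minimum is h(1/2) = -17/8.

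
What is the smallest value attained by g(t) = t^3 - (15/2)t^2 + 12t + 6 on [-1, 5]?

Differentiating, g'(t) = 3t^2 - 15t + 12; which vanishes at t = 1 and t = 4.
Evaluating at the critical points and endpoints: g(-1) = -29/2, g(1) = 23/2, g(4) = -2, g(5) = 7/2.
Hence the absolute minimum is -29/2 at t = -1.

-29/2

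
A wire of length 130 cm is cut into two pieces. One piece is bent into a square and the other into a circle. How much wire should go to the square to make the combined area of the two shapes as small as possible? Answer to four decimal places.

Let x be the length used for the square. Square side x/4; circle radius (130−x)/(2π).
A(x) = (x/4)² + π·((130−x)/(2π))² = x²/16 + (130−x)²/(4π) for 0 ≤ x ≤ 130. A'(x) = x/8 − (130−x)/(2π) = 0 gives x = 4·130/(π+4) ≈ 72.8129.
A'' = 1/8 + 1/(2π) > 0, so this gives the minimum combined area; x ≈ 72.8129 cm to the square.

72.8129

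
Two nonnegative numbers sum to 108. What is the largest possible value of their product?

With x + y = 108, the product is P(x) = x(108 − x).
P'(x) = 108 − 2x = 0 gives x = 54; P'' = −2 < 0, so this is the maximum.
P = 54·54 = 2916.

2916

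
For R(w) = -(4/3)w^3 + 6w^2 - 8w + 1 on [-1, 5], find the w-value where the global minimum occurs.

R'(w) = -4w^2 + 12w - 8, which vanishes at w = 1 and w = 2.
Compare values at every candidate in [-1, 5]: R(-1) = 49/3,  R(1) = -7/3,  R(2) = -5/3,  R(5) = -167/3.
So the minimum is R(5) = -167/3.

5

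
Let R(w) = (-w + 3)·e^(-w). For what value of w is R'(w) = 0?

4

R'(w) = (-1)·e^(-w) + (-w + 3)·(-1)·e^(-w) = (w - 4)·e^(-w). Since e^(-w) > 0, the only critical point is w = 4.
R''(4) has the same sign as 1 > 0, so this is a local minimum.
R(4) = (-1)·e^(-4) ≈ -0.0183.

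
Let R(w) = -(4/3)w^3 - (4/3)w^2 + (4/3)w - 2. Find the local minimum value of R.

R'(w) = -4w^2 - (8/3)w + 4/3 = 0 at w = -1, 1/3.
Second-derivative test with R''(w) = -8w - 8/3: R''(-1) = 16/3 > 0 ⇒ local minimum; R''(1/3) = -16/3 < 0 ⇒ local maximum.
So the local minimum value is R(-1) = -10/3.

-10/3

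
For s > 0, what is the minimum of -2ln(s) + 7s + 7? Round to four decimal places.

g'(s) = -2/s + 7 = 0 gives s = 2/7.
g''(s) = 2/s², which is positive for s > 0, so this is a local minimum.
g(2/7) = -2·ln(2/7) + 2 + 7 ≈ 11.5055.

11.5055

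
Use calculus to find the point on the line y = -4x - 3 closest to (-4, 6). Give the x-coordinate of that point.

-40/17

Minimize D(x)^2 = (x + 4)^2 + (-4x - 9)^2.
d/dx[D^2] = 2(x + 4) + 2·(-4)·(-4x - 9) = 0 ⇒ x = -40/17.
Then y = 109/17 and the distance is √(49/17) ≈ 1.6977.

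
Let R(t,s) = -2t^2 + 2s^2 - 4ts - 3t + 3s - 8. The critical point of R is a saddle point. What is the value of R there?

∂R/∂t = -4t - 4s - 3 = 0 and ∂R/∂s = -4t + 4s + 3 = 0, so (t, s) = (0, -3/4).
The Hessian has R_{tt} = -4, R_{ss} = 4, R_{ts} = -4, giving D = -32 < 0, so the point is a saddle point.
R(0, -3/4) = -73/8.

-73/8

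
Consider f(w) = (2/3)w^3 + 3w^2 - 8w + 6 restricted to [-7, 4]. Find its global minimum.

-59/3

f'(w) = 2w^2 + 6w - 8, which vanishes at w = -4 and w = 1.
Evaluating at the critical points and endpoints: f(-7) = -59/3,  f(-4) = 130/3,  f(1) = 5/3,  f(4) = 194/3.
Hence the absolute minimum is -59/3 at w = -7.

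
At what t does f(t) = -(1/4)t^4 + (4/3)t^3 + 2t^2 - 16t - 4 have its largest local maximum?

-2

f'(t) = -t^3 + 4t^2 + 4t - 16 = 0 at t = -2, 2, 4.
Second-derivative test with f''(t) = -3t^2 + 8t + 4: f''(-2) = -24 < 0 ⇒ local maximum; f''(2) = 8 > 0 ⇒ local minimum; f''(4) = -12 < 0 ⇒ local maximum.
Thus f has its largest local maximum at t = -2, with value 64/3.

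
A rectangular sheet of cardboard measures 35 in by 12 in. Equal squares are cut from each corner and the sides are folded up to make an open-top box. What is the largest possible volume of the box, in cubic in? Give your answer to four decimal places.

With cut size x, the volume is V(x) = x(35 − 2x)(12 − 2x) for 0 < x < 6.
V'(x) = 12x^2 − 188x + 420. Setting V'(x) = 0 gives x ≈ 2.6990 (the root in (0, 6)).
V''(x) = 24x − 188 is negative there, so this is the maximum; V ≈ 527.4721.

527.4721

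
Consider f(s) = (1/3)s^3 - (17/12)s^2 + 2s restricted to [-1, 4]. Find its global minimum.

-15/4

Differentiating, f'(s) = s^2 - (17/6)s + 2; which vanishes at s = 4/3 and s = 3/2.
Evaluating at the critical points and endpoints: f(-1) = -15/4; f(4/3) = 76/81; f(3/2) = 15/16; f(4) = 20/3.
So the minimum is f(-1) = -15/4.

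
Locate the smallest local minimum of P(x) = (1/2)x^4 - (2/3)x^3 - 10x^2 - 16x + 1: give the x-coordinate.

P'(x) = 2x^3 - 2x^2 - 20x - 16 = 0 at x = -2, -1, 4.
Second-derivative test with P''(x) = 6x^2 - 4x - 20: P''(-2) = 12 > 0 ⇒ local minimum; P''(-1) = -10 < 0 ⇒ local maximum; P''(4) = 60 > 0 ⇒ local minimum.
Thus P has its smallest local minimum at x = 4, with value -413/3.

4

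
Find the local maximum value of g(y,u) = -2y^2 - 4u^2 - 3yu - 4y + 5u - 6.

36/23

∂g/∂y = -4y - 3u - 4 = 0 and ∂g/∂u = -3y - 8u + 5 = 0, so (y, u) = (-47/23, 32/23).
The Hessian has g_{yy} = -4, g_{uu} = -8, g_{yu} = -3, giving D = 23 > 0 with g_{yy} < 0, so the point is a local maximum.
g(-47/23, 32/23) = 36/23.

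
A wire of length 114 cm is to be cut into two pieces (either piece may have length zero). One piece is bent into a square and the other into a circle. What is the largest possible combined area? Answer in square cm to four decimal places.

1034.1888

Let x be the length used for the square. Square side x/4; circle radius (114−x)/(2π).
A(x) = (x/4)² + π·((114−x)/(2π))² = x²/16 + (114−x)²/(4π) for 0 ≤ x ≤ 114. A'(x) = x/8 − (114−x)/(2π) = 0 gives x = 4·114/(π+4) ≈ 63.8513.
A'' > 0, so the interior critical point is a minimum; the maximum is at an endpoint. A(0) = 1034.1888 and A(114) = 812.2500, so the largest area is 1034.1888.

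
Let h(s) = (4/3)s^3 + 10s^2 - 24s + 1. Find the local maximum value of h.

h'(s) = 4s^2 + 20s - 24. Setting h'(s) = 0 gives s ∈ {-6, 1}.
Second-derivative test with h''(s) = 8s + 20: h''(-6) = -28 < 0 ⇒ local maximum; h''(1) = 28 > 0 ⇒ local minimum.
Thus h has its local maximum at s = -6, with value 217.

217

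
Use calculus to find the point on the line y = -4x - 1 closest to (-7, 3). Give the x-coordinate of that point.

Minimize D(x)^2 = (x + 7)^2 + (-4x - 4)^2.
d/dx[D^2] = 2(x + 7) + 2·(-4)·(-4x - 4) = 0 ⇒ x = -23/17.
Then y = 75/17 and the distance is √(576/17) ≈ 5.8209.

-23/17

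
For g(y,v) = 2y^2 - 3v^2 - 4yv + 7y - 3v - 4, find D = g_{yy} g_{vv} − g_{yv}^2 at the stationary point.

-40

∂g/∂y = 4y - 4v + 7 = 0 and ∂g/∂v = -4y - 6v - 3 = 0, so (y, v) = (-27/20, 2/5).
The Hessian has g_{yy} = 4, g_{vv} = -6, g_{yv} = -4, giving D = -40 < 0, so the point is a saddle point.
D = (4)·(-6) − (-4)^2 = -40.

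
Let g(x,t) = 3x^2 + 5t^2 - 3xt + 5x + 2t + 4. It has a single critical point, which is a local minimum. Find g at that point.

∂g/∂x = 6x - 3t + 5 = 0 and ∂g/∂t = -3x + 10t + 2 = 0, so (x, t) = (-56/51, -9/17).
The Hessian has g_{xx} = 6, g_{tt} = 10, g_{xt} = -3, giving D = 51 > 0 with g_{xx} > 0, so the point is a local minimum.
g(-56/51, -9/17) = 37/51.

37/51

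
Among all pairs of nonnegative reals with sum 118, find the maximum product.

With x + y = 118, the product is P(x) = x(118 − x).
P'(x) = 118 − 2x = 0 gives x = 59; P'' = −2 < 0, so this is the maximum.
P = 59·59 = 3481.

3481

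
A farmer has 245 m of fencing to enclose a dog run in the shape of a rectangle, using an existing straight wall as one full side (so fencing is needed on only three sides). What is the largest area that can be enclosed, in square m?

Let the sides perpendicular to the wall have length x and the parallel side y, so 2x + y = 245 and the area is A = xy = x(245 − 2x).
A'(x) = 245 − 4x = 0 gives x = 245/4, and A''(x) = −4 < 0 confirms a maximum.
Then y = 245 − 2·245/4 = 245/2 and A = 60025/8.

60025/8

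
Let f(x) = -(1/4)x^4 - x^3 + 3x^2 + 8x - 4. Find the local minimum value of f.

-33/4

f'(x) = -x^3 - 3x^2 + 6x + 8 = 0 at x = -4, -1, 2.
Since f''(x) = -3x^2 - 6x + 6, we get f''(-4) = -18 < 0 ⇒ local maximum; f''(-1) = 9 > 0 ⇒ local minimum; f''(2) = -18 < 0 ⇒ local maximum.
Thus f has its local minimum at x = -1, with value -33/4.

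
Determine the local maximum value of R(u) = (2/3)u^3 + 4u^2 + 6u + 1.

1

R'(u) = 2u^2 + 8u + 6. Setting R'(u) = 0 gives u ∈ {-3, -1}.
Second-derivative test with R''(u) = 4u + 8: R''(-3) = -4 < 0 ⇒ local maximum; R''(-1) = 4 > 0 ⇒ local minimum.
So the local maximum value is R(-3) = 1.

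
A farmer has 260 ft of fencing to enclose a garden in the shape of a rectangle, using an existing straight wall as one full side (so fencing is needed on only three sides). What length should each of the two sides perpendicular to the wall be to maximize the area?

65

Let the sides perpendicular to the wall have length x and the parallel side y, so 2x + y = 260 and the area is A = xy = x(260 − 2x).
A'(x) = 260 − 4x = 0 gives x = 65, and A''(x) = −4 < 0 confirms a maximum.
Then y = 260 − 2·65 = 130 and A = 8450.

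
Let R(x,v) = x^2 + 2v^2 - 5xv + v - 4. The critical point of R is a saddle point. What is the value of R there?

∂R/∂x = 2x - 5v = 0 and ∂R/∂v = -5x + 4v + 1 = 0, so (x, v) = (5/17, 2/17).
The Hessian has R_{xx} = 2, R_{vv} = 4, R_{xv} = -5, giving D = -17 < 0, so the point is a saddle point.
R(5/17, 2/17) = -67/17.

-67/17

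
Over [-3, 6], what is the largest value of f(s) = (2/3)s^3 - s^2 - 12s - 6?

Differentiating, f'(s) = 2s^2 - 2s - 12; which vanishes at s = -2 and s = 3.
Evaluating at the critical points and endpoints: f(-3) = 3, f(-2) = 26/3, f(3) = -33, f(6) = 30.
So the maximum is f(6) = 30.

30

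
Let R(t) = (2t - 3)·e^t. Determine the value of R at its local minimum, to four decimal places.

R'(t) = 2·e^t + (2t - 3)·1·e^t = (2t - 1)·e^t. Since e^t > 0, the only critical point is t = 1/2.
R''(1/2) has the same sign as 2 > 0, so this is a local minimum.
R(1/2) = (-2)·e^(1/2) ≈ -3.2974.

-3.2974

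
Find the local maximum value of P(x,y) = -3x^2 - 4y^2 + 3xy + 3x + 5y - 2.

∂P/∂x = -6x + 3y + 3 = 0 and ∂P/∂y = 3x - 8y + 5 = 0, so (x, y) = (1, 1).
The Hessian has P_{xx} = -6, P_{yy} = -8, P_{xy} = 3, giving D = 39 > 0 with P_{xx} < 0, so the point is a local maximum.
P(1, 1) = 2.

2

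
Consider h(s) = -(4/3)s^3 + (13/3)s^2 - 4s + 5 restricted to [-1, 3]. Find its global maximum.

44/3

h'(s) = -4s^2 + (26/3)s - 4, which vanishes at s = 2/3 and s = 3/2.
Compare values at every candidate in [-1, 3]: h(-1) = 44/3,  h(2/3) = 313/81,  h(3/2) = 17/4,  h(3) = -4.
So the maximum is h(-1) = 44/3.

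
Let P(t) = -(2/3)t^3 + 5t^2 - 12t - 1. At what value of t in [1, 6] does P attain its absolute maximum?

1

Differentiating, P'(t) = -2t^2 + 10t - 12; which vanishes at t = 2 and t = 3.
Candidates: P(1) = -26/3; P(2) = -31/3; P(3) = -10; P(6) = -37.
The maximum over the interval is -26/3, attained at t = 1.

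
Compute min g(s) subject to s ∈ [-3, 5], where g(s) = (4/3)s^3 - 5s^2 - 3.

-84

The derivative is 4s^2 - 10s, which vanishes at s = 0 and s = 5/2.
Candidates: g(-3) = -84,  g(0) = -3,  g(5/2) = -161/12,  g(5) = 116/3.
The minimum over the interval is -84, attained at s = -3.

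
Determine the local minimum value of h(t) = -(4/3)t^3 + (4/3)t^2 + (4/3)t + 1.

61/81

h'(t) = -4t^2 + (8/3)t + 4/3. Setting h'(t) = 0 gives t ∈ {-1/3, 1}.
Since h''(t) = -8t + 8/3, we get h''(-1/3) = 16/3 > 0 ⇒ local minimum; h''(1) = -16/3 < 0 ⇒ local maximum.
Thus h has its local minimum at t = -1/3, with value 61/81.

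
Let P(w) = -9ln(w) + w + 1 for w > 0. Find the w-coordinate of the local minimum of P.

9

P'(w) = -9/w + 1 = 0 gives w = 9.
P''(w) = 9/w², which is positive for w > 0, so this is a local minimum.
P(9) = -9·ln(9) + 9 + 1 ≈ -9.7750.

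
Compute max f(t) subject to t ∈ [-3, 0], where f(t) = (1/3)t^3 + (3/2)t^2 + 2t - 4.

f'(t) = t^2 + 3t + 2, which vanishes at t = -2 and t = -1.
Evaluating at the critical points and endpoints: f(-3) = -11/2,  f(-2) = -14/3,  f(-1) = -29/6,  f(0) = -4.
Hence the absolute maximum is -4 at t = 0.

-4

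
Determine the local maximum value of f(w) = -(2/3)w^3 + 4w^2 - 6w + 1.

f'(w) = -2w^2 + 8w - 6. Setting f'(w) = 0 gives w ∈ {1, 3}.
Second-derivative test with f''(w) = -4w + 8: f''(1) = 4 > 0 ⇒ local minimum; f''(3) = -4 < 0 ⇒ local maximum.
So the local maximum value is f(3) = 1.

1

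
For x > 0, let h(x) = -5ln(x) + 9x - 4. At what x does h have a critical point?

h'(x) = -5/x + 9 = 0 gives x = 5/9.
h''(x) = 5/x², which is positive for x > 0, so this is a local minimum.
h(5/9) = -5·ln(5/9) + 5 - 4 ≈ 3.9389.

5/9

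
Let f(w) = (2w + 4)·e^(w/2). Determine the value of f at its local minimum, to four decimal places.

Differentiating with the product rule gives f'(w) = (w + 4)·e^(w/2). Since e^(w/2) > 0, the only critical point is w = -4.
f''(-4) has the same sign as 1 > 0, so this is a local minimum.
f(-4) = (-4)·e^(-2) ≈ -0.5413.

-0.5413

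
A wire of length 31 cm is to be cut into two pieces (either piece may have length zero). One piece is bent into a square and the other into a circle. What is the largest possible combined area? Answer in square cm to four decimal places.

Let x be the length used for the square. Square side x/4; circle radius (31−x)/(2π).
A(x) = (x/4)² + π·((31−x)/(2π))² = x²/16 + (31−x)²/(4π) for 0 ≤ x ≤ 31. A'(x) = x/8 − (31−x)/(2π) = 0 gives x = 4·31/(π+4) ≈ 17.3631.
A'' > 0, so the interior critical point is a minimum; the maximum is at an endpoint. A(0) = 76.4740 and A(31) = 60.0625, so the largest area is 76.4740.

76.4740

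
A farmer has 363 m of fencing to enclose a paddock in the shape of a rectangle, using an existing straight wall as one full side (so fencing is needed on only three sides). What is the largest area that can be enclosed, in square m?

131769/8

Let the sides perpendicular to the wall have length x and the parallel side y, so 2x + y = 363 and the area is A = xy = x(363 − 2x).
A'(x) = 363 − 4x = 0 gives x = 363/4, and A''(x) = −4 < 0 confirms a maximum.
Then y = 363 − 2·363/4 = 363/2 and A = 131769/8.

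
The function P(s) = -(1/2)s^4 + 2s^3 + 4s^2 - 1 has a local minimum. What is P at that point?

-1

Critical points: P'(s) = -2s^3 + 6s^2 + 8s vanishes at s = -1, 0, 4.
Second-derivative test with P''(s) = -6s^2 + 12s + 8: P''(-1) = -10 < 0 ⇒ local maximum; P''(0) = 8 > 0 ⇒ local minimum; P''(4) = -40 < 0 ⇒ local maximum.
Thus P has its local minimum at s = 0, with value -1.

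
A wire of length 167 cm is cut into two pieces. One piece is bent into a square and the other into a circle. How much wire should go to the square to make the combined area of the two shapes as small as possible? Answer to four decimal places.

Let x be the length used for the square. Square side x/4; circle radius (167−x)/(2π).
A(x) = (x/4)² + π·((167−x)/(2π))² = x²/16 + (167−x)²/(4π) for 0 ≤ x ≤ 167. A'(x) = x/8 − (167−x)/(2π) = 0 gives x = 4·167/(π+4) ≈ 93.5366.
A'' = 1/8 + 1/(2π) > 0, so this gives the minimum combined area; x ≈ 93.5366 cm to the square.

93.5366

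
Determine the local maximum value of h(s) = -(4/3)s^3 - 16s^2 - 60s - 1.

71

h'(s) = -4s^2 - 32s - 60. Setting h'(s) = 0 gives s ∈ {-5, -3}.
Since h''(s) = -8s - 32, we get h''(-5) = 8 > 0 ⇒ local minimum; h''(-3) = -8 < 0 ⇒ local maximum.
The local maximum is h(-3) = 71.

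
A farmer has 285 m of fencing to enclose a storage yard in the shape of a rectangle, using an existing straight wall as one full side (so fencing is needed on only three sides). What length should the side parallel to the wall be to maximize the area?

Let the sides perpendicular to the wall have length x and the parallel side y, so 2x + y = 285 and the area is A = xy = x(285 − 2x).
A'(x) = 285 − 4x = 0 gives x = 285/4, and A''(x) = −4 < 0 confirms a maximum.
Then y = 285 − 2·285/4 = 285/2 and A = 81225/8.

285/2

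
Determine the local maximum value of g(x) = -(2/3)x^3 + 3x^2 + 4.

g'(x) = -2x^2 + 6x = 0 at x = 0, 3.
Since g''(x) = -4x + 6, we get g''(0) = 6 > 0 ⇒ local minimum; g''(3) = -6 < 0 ⇒ local maximum.
Thus g has its local maximum at x = 3, with value 13.

13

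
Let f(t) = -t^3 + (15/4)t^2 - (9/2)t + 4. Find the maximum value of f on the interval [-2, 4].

f'(t) = -3t^2 + (15/2)t - 9/2, which vanishes at t = 1 and t = 3/2.
Evaluating at the critical points and endpoints: f(-2) = 36; f(1) = 9/4; f(3/2) = 37/16; f(4) = -18.
The maximum over the interval is 36, attained at t = -2.

36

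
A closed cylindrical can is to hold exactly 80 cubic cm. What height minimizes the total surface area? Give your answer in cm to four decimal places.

4.6702

With radius r and height h, πr²h = 80 so h = 80/(πr²), and S(r) = 2πr² + 2πrh = 2πr² + 2·80/r.
S'(r) = 4πr − 2·80/r² = 0 ⇒ r³ = 80/(2π), so r ≈ 2.3351 and h = 2r ≈ 4.6702.
S''(r) = 4π + 4·80/r³ > 0, so this is the minimum; S ≈ 102.7798.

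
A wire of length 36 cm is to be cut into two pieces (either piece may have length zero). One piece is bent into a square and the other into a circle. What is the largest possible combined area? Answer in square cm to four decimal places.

103.1324

Let x be the length used for the square. Square side x/4; circle radius (36−x)/(2π).
A(x) = (x/4)² + π·((36−x)/(2π))² = x²/16 + (36−x)²/(4π) for 0 ≤ x ≤ 36. A'(x) = x/8 − (36−x)/(2π) = 0 gives x = 4·36/(π+4) ≈ 20.1636.
A'' > 0, so the interior critical point is a minimum; the maximum is at an endpoint. A(0) = 103.1324 and A(36) = 81.0000, so the largest area is 103.1324.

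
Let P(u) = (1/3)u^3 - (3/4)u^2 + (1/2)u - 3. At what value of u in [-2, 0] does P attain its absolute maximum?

Differentiating, P'(u) = u^2 - (3/2)u + 1/2; which has no zeros in [-2, 0].
Evaluating at the critical points and endpoints: P(-2) = -29/3; P(0) = -3.
So the maximum is P(0) = -3.

0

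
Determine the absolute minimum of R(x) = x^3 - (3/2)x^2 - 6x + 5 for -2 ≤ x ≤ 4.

-5

The derivative is 3x^2 - 3x - 6, which vanishes at x = -1 and x = 2.
Candidates: R(-2) = 3, R(-1) = 17/2, R(2) = -5, R(4) = 21.
So the minimum is R(2) = -5.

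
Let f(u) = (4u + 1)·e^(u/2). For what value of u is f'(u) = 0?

f'(u) = 4·e^(u/2) + (4u + 1)·(1/2)·e^(u/2) = (2u + 9/2)·e^(u/2). Since e^(u/2) > 0, the only critical point is u = -9/4.
f''(-9/4) has the same sign as 2 > 0, so this is a local minimum.
f(-9/4) = (-8)·e^(-9/8) ≈ -2.5972.

-9/4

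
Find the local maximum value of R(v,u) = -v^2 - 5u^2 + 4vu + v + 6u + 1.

69/4

∂R/∂v = -2v + 4u + 1 = 0 and ∂R/∂u = 4v - 10u + 6 = 0, so (v, u) = (17/2, 4).
The Hessian has R_{vv} = -2, R_{uu} = -10, R_{vu} = 4, giving D = 4 > 0 with R_{vv} < 0, so the point is a local maximum.
R(17/2, 4) = 69/4.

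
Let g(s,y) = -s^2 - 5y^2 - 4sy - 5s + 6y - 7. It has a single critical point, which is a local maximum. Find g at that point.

253/4

∂g/∂s = -2s - 4y - 5 = 0 and ∂g/∂y = -4s - 10y + 6 = 0, so (s, y) = (-37/2, 8).
The Hessian has g_{ss} = -2, g_{yy} = -10, g_{sy} = -4, giving D = 4 > 0 with g_{ss} < 0, so the point is a local maximum.
g(-37/2, 8) = 253/4.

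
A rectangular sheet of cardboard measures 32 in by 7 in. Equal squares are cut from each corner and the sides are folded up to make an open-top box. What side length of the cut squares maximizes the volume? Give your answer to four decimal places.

1.6437

With cut size x, the volume is V(x) = x(32 − 2x)(7 − 2x) for 0 < x < 3.5.
V'(x) = 12x^2 − 156x + 224. Setting V'(x) = 0 gives x ≈ 1.6437 (the root in (0, 3.5)).
V''(x) = 24x − 156 is negative there, so this is the maximum; V ≈ 175.2158.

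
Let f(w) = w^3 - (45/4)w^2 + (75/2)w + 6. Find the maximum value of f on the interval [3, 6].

177/4

f'(w) = 3w^2 - (45/2)w + 75/2, whose only zero in [3, 6] is w = 5.
Candidates: f(3) = 177/4, f(5) = 149/4, f(6) = 42.
The maximum over the interval is 177/4, attained at w = 3.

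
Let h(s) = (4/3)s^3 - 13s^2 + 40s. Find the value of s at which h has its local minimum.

4

Critical points: h'(s) = 4s^2 - 26s + 40 vanishes at s = 5/2, 4.
h''(s) = 8s - 26. h''(5/2) = -6 < 0 ⇒ local maximum; h''(4) = 6 > 0 ⇒ local minimum.
Thus h has its local minimum at s = 4, with value 112/3.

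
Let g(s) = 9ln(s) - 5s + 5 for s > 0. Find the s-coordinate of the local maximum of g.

9/5

g'(s) = 9/s − 5 = 0 gives s = 9/5.
g''(s) = -9/s², which is negative for s > 0, so this is a local maximum.
g(9/5) = 9·ln(9/5) - 9 + 5 ≈ 1.2901.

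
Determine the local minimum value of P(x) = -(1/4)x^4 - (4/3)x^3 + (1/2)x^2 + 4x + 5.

P'(x) = -x^3 - 4x^2 + x + 4 = 0 at x = -4, -1, 1.
Second-derivative test with P''(x) = -3x^2 - 8x + 1: P''(-4) = -15 < 0 ⇒ local maximum; P''(-1) = 6 > 0 ⇒ local minimum; P''(1) = -10 < 0 ⇒ local maximum.
Thus P has its local minimum at x = -1, with value 31/12.

31/12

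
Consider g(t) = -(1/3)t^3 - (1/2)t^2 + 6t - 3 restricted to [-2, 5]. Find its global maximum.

13/3

The derivative is -t^2 - t + 6, whose only zero in [-2, 5] is t = 2.
Compare values at every candidate in [-2, 5]: g(-2) = -43/3, g(2) = 13/3, g(5) = -163/6.
Hence the absolute maximum is 13/3 at t = 2.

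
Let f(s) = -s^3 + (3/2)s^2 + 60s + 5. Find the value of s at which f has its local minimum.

f'(s) = -3s^2 + 3s + 60 = 0 at s = -4, 5.
f''(s) = -6s + 3. f''(-4) = 27 > 0 ⇒ local minimum; f''(5) = -27 < 0 ⇒ local maximum.
Thus f has its local minimum at s = -4, with value -147.

-4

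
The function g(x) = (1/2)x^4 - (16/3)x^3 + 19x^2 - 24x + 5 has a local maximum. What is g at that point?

1/2

Critical points: g'(x) = 2x^3 - 16x^2 + 38x - 24 vanishes at x = 1, 3, 4.
Since g''(x) = 6x^2 - 32x + 38, we get g''(1) = 12 > 0 ⇒ local minimum; g''(3) = -4 < 0 ⇒ local maximum; g''(4) = 6 > 0 ⇒ local minimum.
The local maximum is g(3) = 1/2.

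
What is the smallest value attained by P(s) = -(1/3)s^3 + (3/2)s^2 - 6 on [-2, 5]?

The derivative is -s^2 + 3s, which vanishes at s = 0 and s = 3.
Evaluating at the critical points and endpoints: P(-2) = 8/3, P(0) = -6, P(3) = -3/2, P(5) = -61/6.
So the minimum is P(5) = -61/6.

-61/6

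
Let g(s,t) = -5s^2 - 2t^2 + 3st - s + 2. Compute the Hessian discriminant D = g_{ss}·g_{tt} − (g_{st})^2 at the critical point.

31

∂g/∂s = -10s + 3t - 1 = 0 and ∂g/∂t = 3s - 4t = 0, so (s, t) = (-4/31, -3/31).
The Hessian has g_{ss} = -10, g_{tt} = -4, g_{st} = 3, giving D = 31 > 0 with g_{ss} < 0, so the point is a local maximum.
D = (-10)·(-4) − (3)^2 = 31.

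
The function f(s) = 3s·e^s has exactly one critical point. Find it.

-1

Differentiating with the product rule gives f'(s) = (3s + 3)·e^s. Since e^s > 0, the only critical point is s = -1.
f''(-1) has the same sign as 3 > 0, so this is a local minimum.
f(-1) = (-3)·e^(-1) ≈ -1.1036.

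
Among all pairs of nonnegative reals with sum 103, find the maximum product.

With x + y = 103, the product is P(x) = x(103 − x).
P'(x) = 103 − 2x = 0 gives x = 103/2; P'' = −2 < 0, so this is the maximum.
P = 103/2·103/2 = 10609/4.

10609/4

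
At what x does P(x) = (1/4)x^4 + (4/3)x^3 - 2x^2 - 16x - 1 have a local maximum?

-2

P'(x) = x^3 + 4x^2 - 4x - 16. Setting P'(x) = 0 gives x ∈ {-4, -2, 2}.
P''(x) = 3x^2 + 8x - 4. P''(-4) = 12 > 0 ⇒ local minimum; P''(-2) = -8 < 0 ⇒ local maximum; P''(2) = 24 > 0 ⇒ local minimum.
Thus P has its local maximum at x = -2, with value 49/3.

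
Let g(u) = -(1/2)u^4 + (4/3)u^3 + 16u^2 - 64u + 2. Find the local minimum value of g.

Critical points: g'(u) = -2u^3 + 4u^2 + 32u - 64 vanishes at u = -4, 2, 4.
g''(u) = -6u^2 + 8u + 32. g''(-4) = -96 < 0 ⇒ local maximum; g''(2) = 24 > 0 ⇒ local minimum; g''(4) = -32 < 0 ⇒ local maximum.
The local minimum is g(2) = -178/3.

-178/3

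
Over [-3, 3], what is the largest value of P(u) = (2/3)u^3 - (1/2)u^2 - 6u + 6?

93/8

Differentiating, P'(u) = 2u^2 - u - 6; which vanishes at u = -3/2 and u = 2.
Compare values at every candidate in [-3, 3]: P(-3) = 3/2,  P(-3/2) = 93/8,  P(2) = -8/3,  P(3) = 3/2.
So the maximum is P(-3/2) = 93/8.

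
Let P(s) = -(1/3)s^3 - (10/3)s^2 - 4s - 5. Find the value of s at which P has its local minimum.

-6

Critical points: P'(s) = -s^2 - (20/3)s - 4 vanishes at s = -6, -2/3.
Second-derivative test with P''(s) = -2s - 20/3: P''(-6) = 16/3 > 0 ⇒ local minimum; P''(-2/3) = -16/3 < 0 ⇒ local maximum.
So the local minimum value is P(-6) = -29.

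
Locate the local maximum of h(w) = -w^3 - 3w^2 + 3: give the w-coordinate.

h'(w) = -3w^2 - 6w. Setting h'(w) = 0 gives w ∈ {-2, 0}.
Since h''(w) = -6w - 6, we get h''(-2) = 6 > 0 ⇒ local minimum; h''(0) = -6 < 0 ⇒ local maximum.
So the local maximum value is h(0) = 3.

0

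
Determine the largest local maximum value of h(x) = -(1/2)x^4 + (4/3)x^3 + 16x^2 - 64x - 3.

887/3

Critical points: h'(x) = -2x^3 + 4x^2 + 32x - 64 vanishes at x = -4, 2, 4.
Since h''(x) = -6x^2 + 8x + 32, we get h''(-4) = -96 < 0 ⇒ local maximum; h''(2) = 24 > 0 ⇒ local minimum; h''(4) = -32 < 0 ⇒ local maximum.
Thus h has its largest local maximum at x = -4, with value 887/3.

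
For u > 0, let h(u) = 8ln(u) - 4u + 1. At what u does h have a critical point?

2

h'(u) = 8/u − 4 = 0 gives u = 2.
h''(u) = -8/u², which is negative for u > 0, so this is a local maximum.
h(2) = 8·ln(2) - 8 + 1 ≈ -1.4548.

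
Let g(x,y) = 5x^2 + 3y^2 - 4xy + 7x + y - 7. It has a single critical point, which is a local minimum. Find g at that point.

-122/11

∂g/∂x = 10x - 4y + 7 = 0 and ∂g/∂y = -4x + 6y + 1 = 0, so (x, y) = (-23/22, -19/22).
The Hessian has g_{xx} = 10, g_{yy} = 6, g_{xy} = -4, giving D = 44 > 0 with g_{xx} > 0, so the point is a local minimum.
g(-23/22, -19/22) = -122/11.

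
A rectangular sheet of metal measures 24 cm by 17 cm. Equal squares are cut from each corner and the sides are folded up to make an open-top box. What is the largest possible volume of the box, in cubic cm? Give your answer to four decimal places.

597.2053

With cut size x, the volume is V(x) = x(24 − 2x)(17 − 2x) for 0 < x < 8.5.
V'(x) = 12x^2 − 164x + 408. Setting V'(x) = 0 gives x ≈ 3.2704 (the root in (0, 8.5)).
V''(x) = 24x − 164 is negative there, so this is the maximum; V ≈ 597.2053.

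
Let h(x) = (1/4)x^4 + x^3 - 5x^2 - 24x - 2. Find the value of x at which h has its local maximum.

h'(x) = x^3 + 3x^2 - 10x - 24 = 0 at x = -4, -2, 3.
Since h''(x) = 3x^2 + 6x - 10, we get h''(-4) = 14 > 0 ⇒ local minimum; h''(-2) = -10 < 0 ⇒ local maximum; h''(3) = 35 > 0 ⇒ local minimum.
Thus h has its local maximum at x = -2, with value 22.

-2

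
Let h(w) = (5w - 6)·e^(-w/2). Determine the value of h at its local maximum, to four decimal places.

2.0190

By the product rule, h'(w) = (-(5/2)w + 8)·e^(-w/2). Since e^(-w/2) > 0, the only critical point is w = 16/5.
h''(16/5) has the same sign as -5/2 < 0, so this is a local maximum.
h(16/5) = (10)·e^(-8/5) ≈ 2.0190.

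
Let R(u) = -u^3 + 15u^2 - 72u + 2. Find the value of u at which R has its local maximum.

6

R'(u) = -3u^2 + 30u - 72. Setting R'(u) = 0 gives u ∈ {4, 6}.
Second-derivative test with R''(u) = -6u + 30: R''(4) = 6 > 0 ⇒ local minimum; R''(6) = -6 < 0 ⇒ local maximum.
So the local maximum value is R(6) = -106.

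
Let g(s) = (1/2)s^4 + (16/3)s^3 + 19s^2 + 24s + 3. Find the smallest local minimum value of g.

g'(s) = 2s^3 + 16s^2 + 38s + 24 = 0 at s = -4, -3, -1.
Second-derivative test with g''(s) = 6s^2 + 32s + 38: g''(-4) = 6 > 0 ⇒ local minimum; g''(-3) = -4 < 0 ⇒ local maximum; g''(-1) = 12 > 0 ⇒ local minimum.
So the smallest local minimum value is g(-1) = -41/6.

-41/6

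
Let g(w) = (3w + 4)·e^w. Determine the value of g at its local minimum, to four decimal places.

-0.2909

Differentiating with the product rule gives g'(w) = (3w + 7)·e^w. Since e^w > 0, the only critical point is w = -7/3.
g''(-7/3) has the same sign as 3 > 0, so this is a local minimum.
g(-7/3) = (-3)·e^(-7/3) ≈ -0.2909.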